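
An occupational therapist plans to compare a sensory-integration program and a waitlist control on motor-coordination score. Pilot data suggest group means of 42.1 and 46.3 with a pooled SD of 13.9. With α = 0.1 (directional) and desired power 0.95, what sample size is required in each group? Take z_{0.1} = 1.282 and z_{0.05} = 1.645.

n = 188 per group

Cohen's d = |M₁ − M₂| / SD_pooled = |42.1 − 46.3| / 13.9 = 4.2 / 13.9 = 0.302.
For two independent groups with equal n: n = 2·((z_{α} + z_β) / d)².
z_{α} + z_β = 1.282 + 1.645 = 2.927.
n = 2 × (2.927 / 0.302)² = 2 × 9.692² = 2 × 93.94 = 187.9.
Round up to the next whole participant.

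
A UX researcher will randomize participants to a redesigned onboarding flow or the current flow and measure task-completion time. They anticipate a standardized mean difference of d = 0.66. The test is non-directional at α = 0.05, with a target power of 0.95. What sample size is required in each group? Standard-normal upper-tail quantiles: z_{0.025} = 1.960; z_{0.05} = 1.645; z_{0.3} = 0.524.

n = 60 per group

For two independent groups with equal n: n = 2·((z_{α/2} + z_β) / d)².
z_{α/2} + z_β = 1.960 + 1.645 = 3.605.
n = 2 × (3.605 / 0.66)² = 2 × 5.462² = 2 × 29.83 = 59.7.
Round up to the next whole participant.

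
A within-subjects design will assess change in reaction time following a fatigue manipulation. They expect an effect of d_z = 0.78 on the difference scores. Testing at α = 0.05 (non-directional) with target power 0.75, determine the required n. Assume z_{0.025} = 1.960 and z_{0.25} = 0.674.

For a paired (one-sample on differences) test: n = ((z_{α/2} + z_β) / d)².
z_{α/2} + z_β = 1.960 + 0.674 = 2.634.
n = (2.634 / 0.78)² = 3.377² = 11.40.
Round up.

n = 12 pairs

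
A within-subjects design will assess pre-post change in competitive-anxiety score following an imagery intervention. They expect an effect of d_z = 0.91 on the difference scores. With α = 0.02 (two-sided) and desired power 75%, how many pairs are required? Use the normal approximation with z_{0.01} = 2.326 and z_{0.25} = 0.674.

For a paired (one-sample on differences) test: n = ((z_{α/2} + z_β) / d)².
z_{α/2} + z_β = 2.326 + 0.674 = 3.000.
n = (3.000 / 0.91)² = 3.297² = 10.87.
Round up.

n = 11 pairs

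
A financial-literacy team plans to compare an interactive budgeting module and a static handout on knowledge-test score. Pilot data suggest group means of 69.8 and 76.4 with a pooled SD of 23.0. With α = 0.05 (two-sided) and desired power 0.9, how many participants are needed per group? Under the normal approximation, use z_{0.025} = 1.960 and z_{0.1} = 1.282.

Cohen's d = |M₁ − M₂| / SD_pooled = |69.8 − 76.4| / 23.0 = 6.6 / 23.0 = 0.287.
For two independent groups with equal n: n = 2·((z_{α/2} + z_β) / d)².
z_{α/2} + z_β = 1.960 + 1.282 = 3.242.
n = 2 × (3.242 / 0.287)² = 2 × 11.296² = 2 × 127.60 = 255.2.
Round up to the next whole participant.

n = 256 per group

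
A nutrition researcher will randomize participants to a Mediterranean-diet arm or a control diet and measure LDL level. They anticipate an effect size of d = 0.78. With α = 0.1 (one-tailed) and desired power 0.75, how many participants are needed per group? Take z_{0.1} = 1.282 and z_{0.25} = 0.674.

For two independent groups with equal n: n = 2·((z_{α} + z_β) / d)².
z_{α} + z_β = 1.282 + 0.674 = 1.956.
n = 2 × (1.956 / 0.78)² = 2 × 2.508² = 2 × 6.29 = 12.6.
Round up to the next whole participant.

n = 13 per group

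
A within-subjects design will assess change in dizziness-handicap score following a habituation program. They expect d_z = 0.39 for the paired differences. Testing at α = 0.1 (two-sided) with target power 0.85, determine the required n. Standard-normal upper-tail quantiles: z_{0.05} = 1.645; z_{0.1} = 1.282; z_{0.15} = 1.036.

n = 48 pairs

For a paired (one-sample on differences) test: n = ((z_{α/2} + z_β) / d)².
z_{α/2} + z_β = 1.645 + 1.036 = 2.681.
n = (2.681 / 0.39)² = 6.874² = 47.26.
Round up.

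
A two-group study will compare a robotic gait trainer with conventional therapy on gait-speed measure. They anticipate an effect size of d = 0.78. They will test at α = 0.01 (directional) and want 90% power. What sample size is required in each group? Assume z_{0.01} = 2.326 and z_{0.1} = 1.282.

n = 43 per group

For two independent groups with equal n: n = 2·((z_{α} + z_β) / d)².
z_{α} + z_β = 2.326 + 1.282 = 3.608.
n = 2 × (3.608 / 0.78)² = 2 × 4.626² = 2 × 21.40 = 42.8.
Round up to the next whole participant.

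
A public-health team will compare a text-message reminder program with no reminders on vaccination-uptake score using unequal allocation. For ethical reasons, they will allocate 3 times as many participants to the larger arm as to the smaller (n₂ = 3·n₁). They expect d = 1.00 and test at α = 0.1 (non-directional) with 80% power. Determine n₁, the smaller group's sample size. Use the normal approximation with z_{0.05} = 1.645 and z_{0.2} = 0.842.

With allocation ratio k = n₂/n₁ = 3, Var(x̄₁−x̄₂) = σ²(1/n₁ + 1/(k·n₁)) = σ²·(k+1)/(k·n₁).
So n₁ = (1 + 1/k)·((z_{α/2} + z_β)/d)² = 1.333 × (2.487/1.00)².
n₁ = 1.333 × 6.19 = 8.2.
Round up: n₁ = 9, giving n₂ = 3 × 9 = 27.

n₁ = 9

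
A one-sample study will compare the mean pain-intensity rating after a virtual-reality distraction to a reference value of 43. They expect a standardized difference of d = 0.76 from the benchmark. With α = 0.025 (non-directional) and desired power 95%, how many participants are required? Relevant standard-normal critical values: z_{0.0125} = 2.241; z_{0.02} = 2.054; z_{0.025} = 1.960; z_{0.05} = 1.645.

n = 27

For a one-sample test: n = ((z_{α/2} + z_β) / d)².
z_{α/2} + z_β = 2.241 + 1.645 = 3.886.
n = (3.886 / 0.76)² = 5.113² = 26.14.
Round up.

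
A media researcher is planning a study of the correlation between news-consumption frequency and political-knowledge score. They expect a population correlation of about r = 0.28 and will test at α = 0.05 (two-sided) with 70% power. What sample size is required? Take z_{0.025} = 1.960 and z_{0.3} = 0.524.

n = 78

Fisher's z: C = ½·ln((1+r)/(1−r)) = ½·ln(1.7778) = 0.2877.
n = ((z_{α/2} + z_β)/C)² + 3.
(1.960 + 0.524) / 0.2877 = 2.484 / 0.2877 = 8.634.
n = 8.634² + 3 = 74.55 + 3 = 77.5.
Round up.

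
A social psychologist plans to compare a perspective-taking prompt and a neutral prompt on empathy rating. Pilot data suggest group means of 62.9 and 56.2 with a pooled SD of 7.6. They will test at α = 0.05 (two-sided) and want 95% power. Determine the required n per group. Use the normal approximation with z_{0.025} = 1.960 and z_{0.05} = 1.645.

n = 34 per group

Cohen's d = |M₁ − M₂| / SD_pooled = |62.9 − 56.2| / 7.6 = 6.7 / 7.6 = 0.882.
For two independent groups with equal n: n = 2·((z_{α/2} + z_β) / d)².
z_{α/2} + z_β = 1.960 + 1.645 = 3.605.
n = 2 × (3.605 / 0.882)² = 2 × 4.087² = 2 × 16.71 = 33.4.
Round up to the next whole participant.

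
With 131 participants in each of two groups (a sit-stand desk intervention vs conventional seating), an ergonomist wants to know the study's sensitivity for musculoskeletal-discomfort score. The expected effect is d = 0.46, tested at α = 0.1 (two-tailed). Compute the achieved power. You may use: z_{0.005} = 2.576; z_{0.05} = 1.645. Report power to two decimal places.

power ≈ 0.98

For two equal groups, power = Φ(d·√(n/2) − z_{α/2}).
d·√(n/2) = 0.46 × √(131/2) = 0.46 × 8.093 = 3.723.
z_β = 3.723 − 1.645 = 2.078.
Power = Φ(2.078) = 0.981.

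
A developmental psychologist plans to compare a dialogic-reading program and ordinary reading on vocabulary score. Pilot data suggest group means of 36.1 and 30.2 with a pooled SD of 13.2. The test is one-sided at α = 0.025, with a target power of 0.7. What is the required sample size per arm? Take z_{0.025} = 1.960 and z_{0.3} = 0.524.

Cohen's d = |M₁ − M₂| / SD_pooled = |36.1 − 30.2| / 13.2 = 5.9 / 13.2 = 0.447.
For two independent groups with equal n: n = 2·((z_{α} + z_β) / d)².
z_{α} + z_β = 1.960 + 0.524 = 2.484.
n = 2 × (2.484 / 0.447)² = 2 × 5.557² = 2 × 30.88 = 61.8.
Round up to the next whole participant.

n = 62 per group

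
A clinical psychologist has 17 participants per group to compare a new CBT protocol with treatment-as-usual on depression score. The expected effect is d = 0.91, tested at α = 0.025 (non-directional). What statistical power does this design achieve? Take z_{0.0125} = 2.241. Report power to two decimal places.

power ≈ 0.66

For two equal groups, power = Φ(d·√(n/2) − z_{α/2}).
d·√(n/2) = 0.91 × √(17/2) = 0.91 × 2.915 = 2.653.
z_β = 2.653 − 2.241 = 0.412.
Power = Φ(0.412) = 0.660.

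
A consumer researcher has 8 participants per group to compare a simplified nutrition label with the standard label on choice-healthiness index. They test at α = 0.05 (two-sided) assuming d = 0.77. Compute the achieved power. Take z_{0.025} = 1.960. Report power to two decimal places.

power ≈ 0.34

For two equal groups, power = Φ(d·√(n/2) − z_{α/2}).
d·√(n/2) = 0.77 × √(8/2) = 0.77 × 2.000 = 1.540.
z_β = 1.540 − 1.960 = -0.420.
Power = Φ(-0.420) = 0.337.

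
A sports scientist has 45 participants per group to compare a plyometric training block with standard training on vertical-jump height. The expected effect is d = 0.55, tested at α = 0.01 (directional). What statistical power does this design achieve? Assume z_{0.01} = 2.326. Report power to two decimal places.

For two equal groups, power = Φ(d·√(n/2) − z_{α}).
d·√(n/2) = 0.55 × √(45/2) = 0.55 × 4.743 = 2.609.
z_β = 2.609 − 2.326 = 0.283.
Power = Φ(0.283) = 0.611.

power ≈ 0.61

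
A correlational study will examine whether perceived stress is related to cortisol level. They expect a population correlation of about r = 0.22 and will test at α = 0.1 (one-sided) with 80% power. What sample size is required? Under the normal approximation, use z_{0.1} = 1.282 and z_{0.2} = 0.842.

n = 94

Fisher's z: C = ½·ln((1+r)/(1−r)) = ½·ln(1.5641) = 0.2237.
n = ((z_{α} + z_β)/C)² + 3.
(1.282 + 0.842) / 0.2237 = 2.124 / 0.2237 = 9.495.
n = 9.495² + 3 = 90.15 + 3 = 93.2.
Round up.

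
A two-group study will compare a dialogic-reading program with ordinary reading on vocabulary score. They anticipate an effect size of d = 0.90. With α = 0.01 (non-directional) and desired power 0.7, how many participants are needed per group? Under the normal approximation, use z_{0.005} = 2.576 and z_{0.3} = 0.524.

For two independent groups with equal n: n = 2·((z_{α/2} + z_β) / d)².
z_{α/2} + z_β = 2.576 + 0.524 = 3.100.
n = 2 × (3.100 / 0.90)² = 2 × 3.444² = 2 × 11.86 = 23.7.
Round up to the next whole participant.

n = 24 per group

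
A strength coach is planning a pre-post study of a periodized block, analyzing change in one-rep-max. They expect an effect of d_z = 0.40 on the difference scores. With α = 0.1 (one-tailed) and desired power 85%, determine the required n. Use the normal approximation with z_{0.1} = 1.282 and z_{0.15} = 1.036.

n = 34 pairs

For a paired (one-sample on differences) test: n = ((z_{α} + z_β) / d)².
z_{α} + z_β = 1.282 + 1.036 = 2.318.
n = (2.318 / 0.40)² = 5.795² = 33.58.
Round up.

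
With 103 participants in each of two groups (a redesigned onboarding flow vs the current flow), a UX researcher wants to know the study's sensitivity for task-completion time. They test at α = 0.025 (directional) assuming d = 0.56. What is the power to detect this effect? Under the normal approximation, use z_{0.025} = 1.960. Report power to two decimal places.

power ≈ 0.98

For two equal groups, power = Φ(d·√(n/2) − z_{α}).
d·√(n/2) = 0.56 × √(103/2) = 0.56 × 7.176 = 4.019.
z_β = 4.019 − 1.960 = 2.059.
Power = Φ(2.059) = 0.980.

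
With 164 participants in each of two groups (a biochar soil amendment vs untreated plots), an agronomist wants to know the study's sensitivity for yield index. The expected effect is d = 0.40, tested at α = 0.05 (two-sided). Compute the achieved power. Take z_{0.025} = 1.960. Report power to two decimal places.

For two equal groups, power = Φ(d·√(n/2) − z_{α/2}).
d·√(n/2) = 0.40 × √(164/2) = 0.40 × 9.055 = 3.622.
z_β = 3.622 − 1.960 = 1.662.
Power = Φ(1.662) = 0.952.

power ≈ 0.95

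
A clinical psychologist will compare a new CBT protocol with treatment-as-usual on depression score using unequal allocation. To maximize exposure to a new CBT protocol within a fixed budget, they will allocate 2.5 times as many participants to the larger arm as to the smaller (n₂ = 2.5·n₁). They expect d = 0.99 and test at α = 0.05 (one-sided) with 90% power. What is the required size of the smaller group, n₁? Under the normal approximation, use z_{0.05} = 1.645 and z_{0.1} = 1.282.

With allocation ratio k = n₂/n₁ = 2.5, Var(x̄₁−x̄₂) = σ²(1/n₁ + 1/(k·n₁)) = σ²·(k+1)/(k·n₁).
So n₁ = (1 + 1/k)·((z_{α} + z_β)/d)² = 1.400 × (2.927/0.99)².
n₁ = 1.400 × 8.74 = 12.2.
Round up: n₁ = 13, giving n₂ = ⌈2.5 × 13⌉ = ⌈32.5⌉ = 33.

n₁ = 13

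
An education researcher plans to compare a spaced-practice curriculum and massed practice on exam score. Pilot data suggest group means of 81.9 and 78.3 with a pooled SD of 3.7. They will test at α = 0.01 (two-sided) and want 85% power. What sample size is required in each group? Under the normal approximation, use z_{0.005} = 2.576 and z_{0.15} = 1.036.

Cohen's d = |M₁ − M₂| / SD_pooled = |81.9 − 78.3| / 3.7 = 3.6 / 3.7 = 0.973.
For two independent groups with equal n: n = 2·((z_{α/2} + z_β) / d)².
z_{α/2} + z_β = 2.576 + 1.036 = 3.612.
n = 2 × (3.612 / 0.973)² = 2 × 3.712² = 2 × 13.78 = 27.6.
Round up to the next whole participant.

n = 28 per group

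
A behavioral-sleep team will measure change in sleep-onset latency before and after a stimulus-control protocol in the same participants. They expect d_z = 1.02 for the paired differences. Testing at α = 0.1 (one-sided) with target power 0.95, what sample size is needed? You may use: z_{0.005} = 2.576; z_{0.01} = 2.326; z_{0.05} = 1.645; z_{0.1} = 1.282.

For a paired (one-sample on differences) test: n = ((z_{α} + z_β) / d)².
z_{α} + z_β = 1.282 + 1.645 = 2.927.
n = (2.927 / 1.02)² = 2.870² = 8.23.
Round up.

n = 9 pairs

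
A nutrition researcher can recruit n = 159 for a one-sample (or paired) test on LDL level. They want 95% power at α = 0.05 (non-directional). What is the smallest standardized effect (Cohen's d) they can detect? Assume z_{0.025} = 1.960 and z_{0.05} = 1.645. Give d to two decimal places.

For a single sample (or paired design) of n = 159: d_min = (z_{α/2} + z_β)/√n.
z-sum = 1.960 + 1.645 = 3.605.
d_min = 3.605 / √159 = 3.605 / 12.610 = 0.286.

d_min ≈ 0.29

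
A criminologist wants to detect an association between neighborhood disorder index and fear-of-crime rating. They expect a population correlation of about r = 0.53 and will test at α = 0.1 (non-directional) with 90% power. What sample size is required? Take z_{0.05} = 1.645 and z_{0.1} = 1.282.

n = 28

Fisher's z: C = ½·ln((1+r)/(1−r)) = ½·ln(3.2553) = 0.5901.
n = ((z_{α/2} + z_β)/C)² + 3.
(1.645 + 1.282) / 0.5901 = 2.927 / 0.5901 = 4.960.
n = 4.960² + 3 = 24.60 + 3 = 27.6.
Round up.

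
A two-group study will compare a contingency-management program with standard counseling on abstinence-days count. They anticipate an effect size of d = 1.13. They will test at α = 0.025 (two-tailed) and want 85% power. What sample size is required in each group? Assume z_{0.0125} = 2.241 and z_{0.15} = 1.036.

For two independent groups with equal n: n = 2·((z_{α/2} + z_β) / d)².
z_{α/2} + z_β = 2.241 + 1.036 = 3.277.
n = 2 × (3.277 / 1.13)² = 2 × 2.900² = 2 × 8.41 = 16.8.
Round up to the next whole participant.

n = 17 per group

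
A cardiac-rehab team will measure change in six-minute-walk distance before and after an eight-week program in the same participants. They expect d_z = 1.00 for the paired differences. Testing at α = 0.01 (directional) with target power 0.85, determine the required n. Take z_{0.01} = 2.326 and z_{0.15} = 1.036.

For a paired (one-sample on differences) test: n = ((z_{α} + z_β) / d)².
z_{α} + z_β = 2.326 + 1.036 = 3.362.
n = (3.362 / 1.00)² = 3.362² = 11.30.
Round up.

n = 12 pairs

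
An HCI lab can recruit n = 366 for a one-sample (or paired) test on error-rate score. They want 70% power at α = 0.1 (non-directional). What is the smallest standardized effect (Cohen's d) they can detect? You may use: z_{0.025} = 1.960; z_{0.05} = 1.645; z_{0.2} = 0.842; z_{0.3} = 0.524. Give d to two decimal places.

d_min ≈ 0.11

For a single sample (or paired design) of n = 366: d_min = (z_{α/2} + z_β)/√n.
z-sum = 1.645 + 0.524 = 2.169.
d_min = 2.169 / √366 = 2.169 / 19.131 = 0.113.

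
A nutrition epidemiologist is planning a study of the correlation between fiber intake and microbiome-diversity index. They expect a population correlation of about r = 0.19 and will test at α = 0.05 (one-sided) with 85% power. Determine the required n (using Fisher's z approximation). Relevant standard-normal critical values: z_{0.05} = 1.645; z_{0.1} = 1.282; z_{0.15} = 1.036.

Fisher's z: C = ½·ln((1+r)/(1−r)) = ½·ln(1.4691) = 0.1923.
n = ((z_{α} + z_β)/C)² + 3.
(1.645 + 1.036) / 0.1923 = 2.681 / 0.1923 = 13.942.
n = 13.942² + 3 = 194.37 + 3 = 197.4.
Round up.

n = 198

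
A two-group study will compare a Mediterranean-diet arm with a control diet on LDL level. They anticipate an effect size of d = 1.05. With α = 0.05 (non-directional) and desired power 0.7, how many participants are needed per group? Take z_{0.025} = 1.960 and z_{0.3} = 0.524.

n = 12 per group

For two independent groups with equal n: n = 2·((z_{α/2} + z_β) / d)².
z_{α/2} + z_β = 1.960 + 0.524 = 2.484.
n = 2 × (2.484 / 1.05)² = 2 × 2.366² = 2 × 5.60 = 11.2.
Round up to the next whole participant.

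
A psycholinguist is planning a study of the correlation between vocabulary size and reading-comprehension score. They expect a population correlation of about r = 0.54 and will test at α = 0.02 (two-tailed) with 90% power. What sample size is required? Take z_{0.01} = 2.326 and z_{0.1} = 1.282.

n = 39

Fisher's z: C = ½·ln((1+r)/(1−r)) = ½·ln(3.3478) = 0.6042.
n = ((z_{α/2} + z_β)/C)² + 3.
(2.326 + 1.282) / 0.6042 = 3.608 / 0.6042 = 5.972.
n = 5.972² + 3 = 35.66 + 3 = 38.7.
Round up.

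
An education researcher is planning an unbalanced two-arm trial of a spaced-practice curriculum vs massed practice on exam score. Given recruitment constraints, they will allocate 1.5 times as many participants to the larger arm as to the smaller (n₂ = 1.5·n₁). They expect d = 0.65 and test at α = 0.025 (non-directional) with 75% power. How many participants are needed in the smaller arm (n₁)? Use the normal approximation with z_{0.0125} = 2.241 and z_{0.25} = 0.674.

n₁ = 34

With allocation ratio k = n₂/n₁ = 1.5, Var(x̄₁−x̄₂) = σ²(1/n₁ + 1/(k·n₁)) = σ²·(k+1)/(k·n₁).
So n₁ = (1 + 1/k)·((z_{α/2} + z_β)/d)² = 1.667 × (2.915/0.65)².
n₁ = 1.667 × 20.11 = 33.5.
Round up: n₁ = 34, giving n₂ = 1.5 × 34 = 51.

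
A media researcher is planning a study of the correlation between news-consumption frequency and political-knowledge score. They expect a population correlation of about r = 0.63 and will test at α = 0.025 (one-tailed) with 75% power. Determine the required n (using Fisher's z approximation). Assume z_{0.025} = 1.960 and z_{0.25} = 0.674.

Fisher's z: C = ½·ln((1+r)/(1−r)) = ½·ln(4.4054) = 0.7414.
n = ((z_{α} + z_β)/C)² + 3.
(1.960 + 0.674) / 0.7414 = 2.634 / 0.7414 = 3.553.
n = 3.553² + 3 = 12.62 + 3 = 15.6.
Round up.

n = 16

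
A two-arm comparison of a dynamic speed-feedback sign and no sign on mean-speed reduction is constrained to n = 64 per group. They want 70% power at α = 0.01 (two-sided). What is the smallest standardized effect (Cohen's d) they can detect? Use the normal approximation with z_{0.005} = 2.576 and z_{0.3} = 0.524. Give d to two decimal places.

d_min ≈ 0.55

For two independent groups of n = 64 each: d_min = (z_{α/2} + z_β)·√(2/n).
z-sum = 2.576 + 0.524 = 3.100.
d_min = 3.100 × √(2/64) = 3.100 × 0.1768 = 0.548.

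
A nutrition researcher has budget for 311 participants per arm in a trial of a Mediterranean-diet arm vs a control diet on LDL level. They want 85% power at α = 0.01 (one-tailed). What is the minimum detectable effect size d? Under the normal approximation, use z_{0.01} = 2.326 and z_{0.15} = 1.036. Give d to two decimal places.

d_min ≈ 0.27

For two independent groups of n = 311 each: d_min = (z_{α} + z_β)·√(2/n).
z-sum = 2.326 + 1.036 = 3.362.
d_min = 3.362 × √(2/311) = 3.362 × 0.0802 = 0.270.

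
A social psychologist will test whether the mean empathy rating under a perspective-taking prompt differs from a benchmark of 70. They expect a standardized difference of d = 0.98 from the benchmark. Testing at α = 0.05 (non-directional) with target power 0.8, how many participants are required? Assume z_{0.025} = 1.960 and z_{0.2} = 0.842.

For a one-sample test: n = ((z_{α/2} + z_β) / d)².
z_{α/2} + z_β = 1.960 + 0.842 = 2.802.
n = (2.802 / 0.98)² = 2.859² = 8.17.
Round up.

n = 9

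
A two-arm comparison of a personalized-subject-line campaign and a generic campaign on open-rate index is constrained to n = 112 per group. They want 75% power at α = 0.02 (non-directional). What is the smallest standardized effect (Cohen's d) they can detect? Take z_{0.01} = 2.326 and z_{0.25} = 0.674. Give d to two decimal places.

d_min ≈ 0.40

For two independent groups of n = 112 each: d_min = (z_{α/2} + z_β)·√(2/n).
z-sum = 2.326 + 0.674 = 3.000.
d_min = 3.000 × √(2/112) = 3.000 × 0.1336 = 0.401.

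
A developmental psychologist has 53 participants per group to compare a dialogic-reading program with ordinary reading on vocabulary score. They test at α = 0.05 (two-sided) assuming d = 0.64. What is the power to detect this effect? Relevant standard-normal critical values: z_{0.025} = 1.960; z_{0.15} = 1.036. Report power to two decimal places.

power ≈ 0.91

For two equal groups, power = Φ(d·√(n/2) − z_{α/2}).
d·√(n/2) = 0.64 × √(53/2) = 0.64 × 5.148 = 3.295.
z_β = 3.295 − 1.960 = 1.335.
Power = Φ(1.335) = 0.909.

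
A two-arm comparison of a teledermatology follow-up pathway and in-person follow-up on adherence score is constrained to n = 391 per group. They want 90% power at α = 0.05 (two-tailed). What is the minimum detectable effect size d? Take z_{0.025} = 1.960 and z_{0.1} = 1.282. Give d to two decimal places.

d_min ≈ 0.23

For two independent groups of n = 391 each: d_min = (z_{α/2} + z_β)·√(2/n).
z-sum = 1.960 + 1.282 = 3.242.
d_min = 3.242 × √(2/391) = 3.242 × 0.0715 = 0.232.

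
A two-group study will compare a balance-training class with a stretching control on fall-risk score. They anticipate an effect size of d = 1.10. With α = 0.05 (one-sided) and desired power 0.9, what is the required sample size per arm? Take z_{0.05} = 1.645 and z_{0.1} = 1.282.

For two independent groups with equal n: n = 2·((z_{α} + z_β) / d)².
z_{α} + z_β = 1.645 + 1.282 = 2.927.
n = 2 × (2.927 / 1.10)² = 2 × 2.661² = 2 × 7.08 = 14.2.
Round up to the next whole participant.

n = 15 per group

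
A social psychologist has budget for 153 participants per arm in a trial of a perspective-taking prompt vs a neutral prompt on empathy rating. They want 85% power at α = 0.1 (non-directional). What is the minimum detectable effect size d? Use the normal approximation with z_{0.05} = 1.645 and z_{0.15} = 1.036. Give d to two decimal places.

For two independent groups of n = 153 each: d_min = (z_{α/2} + z_β)·√(2/n).
z-sum = 1.645 + 1.036 = 2.681.
d_min = 2.681 × √(2/153) = 2.681 × 0.1143 = 0.307.

d_min ≈ 0.31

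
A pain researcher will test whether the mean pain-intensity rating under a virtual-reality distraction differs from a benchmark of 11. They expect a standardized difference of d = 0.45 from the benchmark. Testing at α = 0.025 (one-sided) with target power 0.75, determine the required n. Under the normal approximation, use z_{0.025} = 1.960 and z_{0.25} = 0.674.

For a one-sample test: n = ((z_{α} + z_β) / d)².
z_{α} + z_β = 1.960 + 0.674 = 2.634.
n = (2.634 / 0.45)² = 5.853² = 34.26.
Round up.

n = 35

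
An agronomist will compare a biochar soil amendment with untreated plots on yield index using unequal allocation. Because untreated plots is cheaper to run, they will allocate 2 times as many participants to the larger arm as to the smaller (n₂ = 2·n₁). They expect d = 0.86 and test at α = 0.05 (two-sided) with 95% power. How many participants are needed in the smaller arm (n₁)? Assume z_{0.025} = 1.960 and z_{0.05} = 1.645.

n₁ = 27

With allocation ratio k = n₂/n₁ = 2, Var(x̄₁−x̄₂) = σ²(1/n₁ + 1/(k·n₁)) = σ²·(k+1)/(k·n₁).
So n₁ = (1 + 1/k)·((z_{α/2} + z_β)/d)² = 1.500 × (3.605/0.86)².
n₁ = 1.500 × 17.57 = 26.4.
Round up: n₁ = 27, giving n₂ = 2 × 27 = 54.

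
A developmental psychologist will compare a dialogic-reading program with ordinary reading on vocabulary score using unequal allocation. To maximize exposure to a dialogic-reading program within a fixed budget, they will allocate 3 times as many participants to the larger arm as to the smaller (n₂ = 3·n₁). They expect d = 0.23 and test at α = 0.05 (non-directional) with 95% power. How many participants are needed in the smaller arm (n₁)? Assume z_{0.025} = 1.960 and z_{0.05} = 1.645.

n₁ = 328

With allocation ratio k = n₂/n₁ = 3, Var(x̄₁−x̄₂) = σ²(1/n₁ + 1/(k·n₁)) = σ²·(k+1)/(k·n₁).
So n₁ = (1 + 1/k)·((z_{α/2} + z_β)/d)² = 1.333 × (3.605/0.23)².
n₁ = 1.333 × 245.67 = 327.6.
Round up: n₁ = 328, giving n₂ = 3 × 328 = 984.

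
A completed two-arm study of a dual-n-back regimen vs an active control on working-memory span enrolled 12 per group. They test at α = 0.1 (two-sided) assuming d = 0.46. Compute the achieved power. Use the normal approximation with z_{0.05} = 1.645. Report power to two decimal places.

For two equal groups, power = Φ(d·√(n/2) − z_{α/2}).
d·√(n/2) = 0.46 × √(12/2) = 0.46 × 2.449 = 1.127.
z_β = 1.127 − 1.645 = -0.518.
Power = Φ(-0.518) = 0.302.

power ≈ 0.30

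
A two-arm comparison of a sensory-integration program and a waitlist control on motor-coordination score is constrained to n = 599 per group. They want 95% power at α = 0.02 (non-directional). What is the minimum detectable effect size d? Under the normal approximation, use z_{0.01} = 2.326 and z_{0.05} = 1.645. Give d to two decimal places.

For two independent groups of n = 599 each: d_min = (z_{α/2} + z_β)·√(2/n).
z-sum = 2.326 + 1.645 = 3.971.
d_min = 3.971 × √(2/599) = 3.971 × 0.0578 = 0.229.

d_min ≈ 0.23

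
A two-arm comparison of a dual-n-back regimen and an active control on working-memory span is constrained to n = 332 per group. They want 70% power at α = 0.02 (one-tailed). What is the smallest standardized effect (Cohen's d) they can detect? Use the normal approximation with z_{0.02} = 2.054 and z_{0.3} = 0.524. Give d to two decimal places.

For two independent groups of n = 332 each: d_min = (z_{α} + z_β)·√(2/n).
z-sum = 2.054 + 0.524 = 2.578.
d_min = 2.578 × √(2/332) = 2.578 × 0.0776 = 0.200.

d_min ≈ 0.20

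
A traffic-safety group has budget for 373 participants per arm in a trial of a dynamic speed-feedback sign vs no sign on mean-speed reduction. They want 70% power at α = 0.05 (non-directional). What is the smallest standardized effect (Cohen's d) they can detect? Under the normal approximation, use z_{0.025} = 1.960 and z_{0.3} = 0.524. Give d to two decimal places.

d_min ≈ 0.18

For two independent groups of n = 373 each: d_min = (z_{α/2} + z_β)·√(2/n).
z-sum = 1.960 + 0.524 = 2.484.
d_min = 2.484 × √(2/373) = 2.484 × 0.0732 = 0.182.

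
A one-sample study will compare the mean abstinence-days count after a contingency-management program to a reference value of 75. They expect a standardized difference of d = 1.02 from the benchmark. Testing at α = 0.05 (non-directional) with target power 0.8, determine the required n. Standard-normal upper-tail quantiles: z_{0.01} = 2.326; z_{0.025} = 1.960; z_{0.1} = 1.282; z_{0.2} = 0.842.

For a one-sample test: n = ((z_{α/2} + z_β) / d)².
z_{α/2} + z_β = 1.960 + 0.842 = 2.802.
n = (2.802 / 1.02)² = 2.747² = 7.55.
Round up.

n = 8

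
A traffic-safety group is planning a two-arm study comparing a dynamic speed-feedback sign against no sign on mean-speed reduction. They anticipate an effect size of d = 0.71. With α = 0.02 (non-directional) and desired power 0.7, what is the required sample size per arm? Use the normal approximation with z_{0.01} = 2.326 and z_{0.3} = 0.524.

n = 33 per group

For two independent groups with equal n: n = 2·((z_{α/2} + z_β) / d)².
z_{α/2} + z_β = 2.326 + 0.524 = 2.850.
n = 2 × (2.850 / 0.71)² = 2 × 4.014² = 2 × 16.11 = 32.2.
Round up to the next whole participant.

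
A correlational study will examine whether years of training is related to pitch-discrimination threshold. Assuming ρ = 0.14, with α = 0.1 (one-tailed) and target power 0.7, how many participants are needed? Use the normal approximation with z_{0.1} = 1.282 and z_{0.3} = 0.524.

Fisher's z: C = ½·ln((1+r)/(1−r)) = ½·ln(1.3256) = 0.1409.
n = ((z_{α} + z_β)/C)² + 3.
(1.282 + 0.524) / 0.1409 = 1.806 / 0.1409 = 12.818.
n = 12.818² + 3 = 164.29 + 3 = 167.3.
Round up.

n = 168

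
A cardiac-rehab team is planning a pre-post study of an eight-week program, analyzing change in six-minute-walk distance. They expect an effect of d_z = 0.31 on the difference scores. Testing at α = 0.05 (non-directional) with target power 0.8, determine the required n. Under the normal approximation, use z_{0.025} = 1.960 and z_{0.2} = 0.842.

n = 82 pairs

For a paired (one-sample on differences) test: n = ((z_{α/2} + z_β) / d)².
z_{α/2} + z_β = 1.960 + 0.842 = 2.802.
n = (2.802 / 0.31)² = 9.039² = 81.70.
Round up.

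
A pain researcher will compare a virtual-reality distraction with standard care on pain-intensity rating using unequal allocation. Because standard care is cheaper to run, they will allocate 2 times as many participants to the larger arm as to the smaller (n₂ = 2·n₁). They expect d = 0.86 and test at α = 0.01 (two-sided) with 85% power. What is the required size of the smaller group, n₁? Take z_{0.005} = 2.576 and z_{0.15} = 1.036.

n₁ = 27

With allocation ratio k = n₂/n₁ = 2, Var(x̄₁−x̄₂) = σ²(1/n₁ + 1/(k·n₁)) = σ²·(k+1)/(k·n₁).
So n₁ = (1 + 1/k)·((z_{α/2} + z_β)/d)² = 1.500 × (3.612/0.86)².
n₁ = 1.500 × 17.64 = 26.5.
Round up: n₁ = 27, giving n₂ = 2 × 27 = 54.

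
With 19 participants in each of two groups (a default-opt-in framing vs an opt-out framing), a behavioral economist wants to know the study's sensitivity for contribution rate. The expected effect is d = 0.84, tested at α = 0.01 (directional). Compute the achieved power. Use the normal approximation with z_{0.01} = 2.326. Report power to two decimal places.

For two equal groups, power = Φ(d·√(n/2) − z_{α}).
d·√(n/2) = 0.84 × √(19/2) = 0.84 × 3.082 = 2.589.
z_β = 2.589 − 2.326 = 0.263.
Power = Φ(0.263) = 0.604.

power ≈ 0.60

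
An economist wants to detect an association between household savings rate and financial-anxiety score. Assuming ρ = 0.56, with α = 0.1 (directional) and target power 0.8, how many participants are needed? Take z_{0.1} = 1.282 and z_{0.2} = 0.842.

n = 15

Fisher's z: C = ½·ln((1+r)/(1−r)) = ½·ln(3.5455) = 0.6328.
n = ((z_{α} + z_β)/C)² + 3.
(1.282 + 0.842) / 0.6328 = 2.124 / 0.6328 = 3.357.
n = 3.357² + 3 = 11.27 + 3 = 14.3.
Round up.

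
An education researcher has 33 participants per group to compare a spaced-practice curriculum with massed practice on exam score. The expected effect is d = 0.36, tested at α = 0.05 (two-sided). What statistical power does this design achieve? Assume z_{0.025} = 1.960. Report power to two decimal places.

power ≈ 0.31

For two equal groups, power = Φ(d·√(n/2) − z_{α/2}).
d·√(n/2) = 0.36 × √(33/2) = 0.36 × 4.062 = 1.462.
z_β = 1.462 − 1.960 = -0.498.
Power = Φ(-0.498) = 0.309.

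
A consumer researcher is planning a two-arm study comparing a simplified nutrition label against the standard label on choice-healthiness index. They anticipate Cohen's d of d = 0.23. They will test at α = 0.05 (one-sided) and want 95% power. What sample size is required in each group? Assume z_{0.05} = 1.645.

For two independent groups with equal n: n = 2·((z_{α} + z_β) / d)².
z_{α} + z_β = 1.645 + 1.645 = 3.290.
n = 2 × (3.290 / 0.23)² = 2 × 14.304² = 2 × 204.61 = 409.2.
Round up to the next whole participant.

n = 410 per group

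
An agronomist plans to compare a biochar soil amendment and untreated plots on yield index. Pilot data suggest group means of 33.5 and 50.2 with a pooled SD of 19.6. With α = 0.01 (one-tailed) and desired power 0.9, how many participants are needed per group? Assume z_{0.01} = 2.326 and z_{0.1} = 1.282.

n = 36 per group

Cohen's d = |M₁ − M₂| / SD_pooled = |33.5 − 50.2| / 19.6 = 16.7 / 19.6 = 0.852.
For two independent groups with equal n: n = 2·((z_{α} + z_β) / d)².
z_{α} + z_β = 2.326 + 1.282 = 3.608.
n = 2 × (3.608 / 0.852)² = 2 × 4.235² = 2 × 17.93 = 35.9.
Round up to the next whole participant.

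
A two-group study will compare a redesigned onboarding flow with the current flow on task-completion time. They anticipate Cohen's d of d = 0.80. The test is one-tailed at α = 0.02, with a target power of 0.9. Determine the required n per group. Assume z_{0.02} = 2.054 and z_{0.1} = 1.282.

n = 35 per group

For two independent groups with equal n: n = 2·((z_{α} + z_β) / d)².
z_{α} + z_β = 2.054 + 1.282 = 3.336.
n = 2 × (3.336 / 0.80)² = 2 × 4.170² = 2 × 17.39 = 34.8.
Round up to the next whole participant.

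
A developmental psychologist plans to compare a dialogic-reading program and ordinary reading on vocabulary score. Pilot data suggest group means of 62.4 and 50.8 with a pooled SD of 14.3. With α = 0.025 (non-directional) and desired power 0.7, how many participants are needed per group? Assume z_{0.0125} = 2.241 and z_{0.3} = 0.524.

Cohen's d = |M₁ − M₂| / SD_pooled = |62.4 − 50.8| / 14.3 = 11.6 / 14.3 = 0.811.
For two independent groups with equal n: n = 2·((z_{α/2} + z_β) / d)².
z_{α/2} + z_β = 2.241 + 0.524 = 2.765.
n = 2 × (2.765 / 0.811)² = 2 × 3.409² = 2 × 11.62 = 23.2.
Round up to the next whole participant.

n = 24 per group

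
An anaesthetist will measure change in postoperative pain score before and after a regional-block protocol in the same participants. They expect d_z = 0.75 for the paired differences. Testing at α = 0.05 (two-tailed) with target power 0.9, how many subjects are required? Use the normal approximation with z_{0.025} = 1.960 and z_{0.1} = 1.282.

n = 19 pairs

For a paired (one-sample on differences) test: n = ((z_{α/2} + z_β) / d)².
z_{α/2} + z_β = 1.960 + 1.282 = 3.242.
n = (3.242 / 0.75)² = 4.323² = 18.69.
Round up.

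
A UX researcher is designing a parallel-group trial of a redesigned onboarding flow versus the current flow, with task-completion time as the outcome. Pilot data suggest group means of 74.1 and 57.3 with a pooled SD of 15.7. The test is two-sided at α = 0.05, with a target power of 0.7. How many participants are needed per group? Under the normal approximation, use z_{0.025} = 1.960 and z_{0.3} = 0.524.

n = 11 per group

Cohen's d = |M₁ − M₂| / SD_pooled = |74.1 − 57.3| / 15.7 = 16.8 / 15.7 = 1.070.
For two independent groups with equal n: n = 2·((z_{α/2} + z_β) / d)².
z_{α/2} + z_β = 1.960 + 0.524 = 2.484.
n = 2 × (2.484 / 1.070)² = 2 × 2.321² = 2 × 5.39 = 10.8.
Round up to the next whole participant.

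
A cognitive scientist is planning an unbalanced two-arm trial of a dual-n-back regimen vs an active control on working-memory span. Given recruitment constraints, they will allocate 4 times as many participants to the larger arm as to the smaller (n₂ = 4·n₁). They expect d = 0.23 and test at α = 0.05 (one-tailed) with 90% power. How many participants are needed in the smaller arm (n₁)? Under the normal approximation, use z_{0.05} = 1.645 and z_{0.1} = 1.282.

n₁ = 203

With allocation ratio k = n₂/n₁ = 4, Var(x̄₁−x̄₂) = σ²(1/n₁ + 1/(k·n₁)) = σ²·(k+1)/(k·n₁).
So n₁ = (1 + 1/k)·((z_{α} + z_β)/d)² = 1.250 × (2.927/0.23)².
n₁ = 1.250 × 161.95 = 202.4.
Round up: n₁ = 203, giving n₂ = 4 × 203 = 812.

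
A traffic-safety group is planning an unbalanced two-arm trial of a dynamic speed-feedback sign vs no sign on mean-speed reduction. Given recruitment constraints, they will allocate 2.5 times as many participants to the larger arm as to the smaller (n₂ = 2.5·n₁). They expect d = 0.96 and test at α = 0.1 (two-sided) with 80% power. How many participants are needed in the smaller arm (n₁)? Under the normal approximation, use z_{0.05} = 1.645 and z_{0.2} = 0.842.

n₁ = 10

With allocation ratio k = n₂/n₁ = 2.5, Var(x̄₁−x̄₂) = σ²(1/n₁ + 1/(k·n₁)) = σ²·(k+1)/(k·n₁).
So n₁ = (1 + 1/k)·((z_{α/2} + z_β)/d)² = 1.400 × (2.487/0.96)².
n₁ = 1.400 × 6.71 = 9.4.
Round up: n₁ = 10, giving n₂ = 2.5 × 10 = 25.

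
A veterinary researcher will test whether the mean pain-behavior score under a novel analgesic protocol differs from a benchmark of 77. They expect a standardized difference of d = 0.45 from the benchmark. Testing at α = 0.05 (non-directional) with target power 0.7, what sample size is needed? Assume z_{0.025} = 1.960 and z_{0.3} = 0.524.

For a one-sample test: n = ((z_{α/2} + z_β) / d)².
z_{α/2} + z_β = 1.960 + 0.524 = 2.484.
n = (2.484 / 0.45)² = 5.520² = 30.47.
Round up.

n = 31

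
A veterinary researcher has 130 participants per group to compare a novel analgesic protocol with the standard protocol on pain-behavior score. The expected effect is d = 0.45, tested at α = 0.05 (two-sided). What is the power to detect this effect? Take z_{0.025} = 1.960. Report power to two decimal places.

power ≈ 0.95

For two equal groups, power = Φ(d·√(n/2) − z_{α/2}).
d·√(n/2) = 0.45 × √(130/2) = 0.45 × 8.062 = 3.628.
z_β = 3.628 − 1.960 = 1.668.
Power = Φ(1.668) = 0.952.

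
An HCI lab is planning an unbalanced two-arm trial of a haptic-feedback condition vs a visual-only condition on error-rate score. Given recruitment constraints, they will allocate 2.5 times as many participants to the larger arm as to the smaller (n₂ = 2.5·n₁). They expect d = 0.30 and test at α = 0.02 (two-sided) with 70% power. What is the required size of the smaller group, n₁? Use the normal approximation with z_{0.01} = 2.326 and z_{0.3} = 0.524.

With allocation ratio k = n₂/n₁ = 2.5, Var(x̄₁−x̄₂) = σ²(1/n₁ + 1/(k·n₁)) = σ²·(k+1)/(k·n₁).
So n₁ = (1 + 1/k)·((z_{α/2} + z_β)/d)² = 1.400 × (2.850/0.30)².
n₁ = 1.400 × 90.25 = 126.3.
Round up: n₁ = 127, giving n₂ = ⌈2.5 × 127⌉ = ⌈317.5⌉ = 318.

n₁ = 127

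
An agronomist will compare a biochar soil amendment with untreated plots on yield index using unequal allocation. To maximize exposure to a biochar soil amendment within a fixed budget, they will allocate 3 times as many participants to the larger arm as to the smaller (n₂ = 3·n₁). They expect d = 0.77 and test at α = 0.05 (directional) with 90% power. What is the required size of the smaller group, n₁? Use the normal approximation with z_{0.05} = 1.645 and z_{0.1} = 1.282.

n₁ = 20

With allocation ratio k = n₂/n₁ = 3, Var(x̄₁−x̄₂) = σ²(1/n₁ + 1/(k·n₁)) = σ²·(k+1)/(k·n₁).
So n₁ = (1 + 1/k)·((z_{α} + z_β)/d)² = 1.333 × (2.927/0.77)².
n₁ = 1.333 × 14.45 = 19.3.
Round up: n₁ = 20, giving n₂ = 3 × 20 = 60.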